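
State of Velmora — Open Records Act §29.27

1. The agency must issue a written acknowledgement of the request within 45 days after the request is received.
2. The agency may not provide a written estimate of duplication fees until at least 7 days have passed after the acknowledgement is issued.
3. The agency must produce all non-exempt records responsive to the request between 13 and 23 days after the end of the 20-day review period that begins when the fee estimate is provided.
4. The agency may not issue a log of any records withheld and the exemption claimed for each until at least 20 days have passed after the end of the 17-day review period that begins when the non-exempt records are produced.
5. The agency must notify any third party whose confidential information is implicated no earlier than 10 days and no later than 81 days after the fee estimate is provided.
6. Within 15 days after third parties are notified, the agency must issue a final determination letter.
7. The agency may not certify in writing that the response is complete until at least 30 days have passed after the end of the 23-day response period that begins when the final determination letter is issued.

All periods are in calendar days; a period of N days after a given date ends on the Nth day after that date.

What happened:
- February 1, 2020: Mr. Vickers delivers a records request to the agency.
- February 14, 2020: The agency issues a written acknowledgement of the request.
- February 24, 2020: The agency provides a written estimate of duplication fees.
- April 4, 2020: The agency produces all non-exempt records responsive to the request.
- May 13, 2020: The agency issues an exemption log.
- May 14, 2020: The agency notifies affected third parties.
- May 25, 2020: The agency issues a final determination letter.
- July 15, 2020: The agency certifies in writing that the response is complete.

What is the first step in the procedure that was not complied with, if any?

Step 1: 45 days after February 1, 2020 (when the request is received) is March 17, 2020; February 14, 2020 is within that limit.
Step 2: the earliest permitted date is 7 days after February 14, 2020 (when the acknowledgement is issued), i.e. February 21, 2020; February 24, 2020 is on or after that date.
Step 3: the window is 13–23 days after March 15, 2020 (end of the 20-day review period, which began when the fee estimate is provided on February 24, 2020), so March 28, 2020 through April 7, 2020; April 4, 2020 falls inside that range.
Step 4: the earliest permitted date is 20 days after April 21, 2020 (end of the 17-day review period, which began when the non-exempt records are produced on April 4, 2020), i.e. May 11, 2020; done May 13, 2020, after the minimum wait.
Step 5: the window is 10–81 days after February 24, 2020 (when the fee estimate is provided), so March 5, 2020 through May 15, 2020; May 14, 2020 falls inside that range.
Step 6: 15 days after May 14, 2020 (when third parties are notified) is May 29, 2020; May 25, 2020 is within that limit.
Step 7: the earliest permitted date is 30 days after June 17, 2020 (end of the 23-day response period, which began when the final determination letter is issued on May 25, 2020), i.e. July 17, 2020; acted on July 15, 2020, 2 days prematurely.

Step 7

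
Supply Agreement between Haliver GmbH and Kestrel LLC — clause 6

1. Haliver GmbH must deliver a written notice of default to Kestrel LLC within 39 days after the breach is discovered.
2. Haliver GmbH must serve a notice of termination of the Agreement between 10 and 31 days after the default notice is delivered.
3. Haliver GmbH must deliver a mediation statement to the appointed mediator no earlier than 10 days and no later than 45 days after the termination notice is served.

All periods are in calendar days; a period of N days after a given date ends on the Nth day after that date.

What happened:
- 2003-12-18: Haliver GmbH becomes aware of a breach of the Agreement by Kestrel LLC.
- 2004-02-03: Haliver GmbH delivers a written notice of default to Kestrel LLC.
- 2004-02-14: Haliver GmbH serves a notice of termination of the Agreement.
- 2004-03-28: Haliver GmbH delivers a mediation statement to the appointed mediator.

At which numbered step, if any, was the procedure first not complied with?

(1) due by 2003-12-18 + 39 days = 2004-01-26; 2004-02-03 misses that deadline by 8 days.

Step 1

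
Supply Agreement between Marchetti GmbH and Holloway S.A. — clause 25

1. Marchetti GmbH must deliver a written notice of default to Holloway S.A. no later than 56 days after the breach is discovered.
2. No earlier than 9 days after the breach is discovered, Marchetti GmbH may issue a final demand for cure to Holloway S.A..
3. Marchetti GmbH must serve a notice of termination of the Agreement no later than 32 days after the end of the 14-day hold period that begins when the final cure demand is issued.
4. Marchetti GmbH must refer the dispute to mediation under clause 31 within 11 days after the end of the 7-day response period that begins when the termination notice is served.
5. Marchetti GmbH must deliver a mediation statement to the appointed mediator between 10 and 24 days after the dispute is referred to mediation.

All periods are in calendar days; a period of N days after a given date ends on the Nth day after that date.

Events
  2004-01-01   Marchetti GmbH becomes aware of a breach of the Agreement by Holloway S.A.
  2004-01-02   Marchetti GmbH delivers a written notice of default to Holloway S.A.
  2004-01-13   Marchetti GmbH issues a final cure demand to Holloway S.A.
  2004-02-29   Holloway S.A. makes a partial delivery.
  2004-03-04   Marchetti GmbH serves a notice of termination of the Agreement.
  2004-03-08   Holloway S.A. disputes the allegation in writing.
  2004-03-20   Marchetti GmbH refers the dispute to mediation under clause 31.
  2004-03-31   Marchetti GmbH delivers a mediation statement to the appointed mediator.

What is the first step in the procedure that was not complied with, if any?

Step 3

Step 1: 56 days after 2004-01-01 (when the breach is discovered) is 2004-02-26; completed 2004-01-02, before the deadline.
Step 2: the earliest permitted date is 9 days after 2004-01-01 (when the breach is discovered), i.e. 2004-01-10; 2004-01-13 is on or after that date.
Step 3: 32 days after 2004-01-27 (end of the 14-day hold period, which began when the final cure demand is issued on 2004-01-13) is 2004-02-28; done 2004-03-04 — 5 days late.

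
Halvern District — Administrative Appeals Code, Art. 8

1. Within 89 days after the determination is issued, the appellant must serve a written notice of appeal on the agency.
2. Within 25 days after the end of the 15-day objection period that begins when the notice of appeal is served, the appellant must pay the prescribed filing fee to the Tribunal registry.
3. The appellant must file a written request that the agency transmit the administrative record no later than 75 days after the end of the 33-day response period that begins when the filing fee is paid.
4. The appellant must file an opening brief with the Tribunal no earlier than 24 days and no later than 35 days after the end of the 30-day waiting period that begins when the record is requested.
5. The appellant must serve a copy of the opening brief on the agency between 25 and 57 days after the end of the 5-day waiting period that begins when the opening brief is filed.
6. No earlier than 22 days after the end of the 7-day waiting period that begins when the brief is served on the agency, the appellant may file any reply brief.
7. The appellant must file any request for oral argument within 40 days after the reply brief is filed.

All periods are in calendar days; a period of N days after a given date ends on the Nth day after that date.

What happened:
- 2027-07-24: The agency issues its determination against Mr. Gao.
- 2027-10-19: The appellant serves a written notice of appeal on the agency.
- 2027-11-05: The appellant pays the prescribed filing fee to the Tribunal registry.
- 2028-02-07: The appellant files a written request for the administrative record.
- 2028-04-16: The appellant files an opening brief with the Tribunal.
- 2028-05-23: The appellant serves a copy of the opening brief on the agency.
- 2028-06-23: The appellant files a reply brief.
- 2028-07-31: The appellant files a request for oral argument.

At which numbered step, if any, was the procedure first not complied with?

(1) due by 2027-07-24 + 89 days = 2027-10-21; completed 2027-10-19, before the deadline.
(2) due by 2027-11-03 + 25 days = 2027-11-28; done 2027-11-05 — timely.
(3) due by 2027-12-08 + 75 days = 2028-02-21; 2028-02-07 is within that limit.
(4) the permitted window runs from 2028-03-08 + 24 = 2028-04-01 to 2028-03-08 + 35 = 2028-04-12; done 2028-04-16 — 4 days after the window closed.

Step 4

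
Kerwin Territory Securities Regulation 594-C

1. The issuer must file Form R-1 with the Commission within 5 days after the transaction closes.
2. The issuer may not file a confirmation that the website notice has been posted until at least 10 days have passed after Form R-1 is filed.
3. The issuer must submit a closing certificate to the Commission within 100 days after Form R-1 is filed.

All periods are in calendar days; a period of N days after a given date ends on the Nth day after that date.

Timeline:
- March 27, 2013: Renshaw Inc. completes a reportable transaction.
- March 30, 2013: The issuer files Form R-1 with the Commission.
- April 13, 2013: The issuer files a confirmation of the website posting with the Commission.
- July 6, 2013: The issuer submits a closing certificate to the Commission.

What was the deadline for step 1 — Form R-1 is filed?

Step 1 runs from March 27, 2013, when the transaction closes. 5 days after March 27, 2013 is April 1, 2013.

April 1, 2013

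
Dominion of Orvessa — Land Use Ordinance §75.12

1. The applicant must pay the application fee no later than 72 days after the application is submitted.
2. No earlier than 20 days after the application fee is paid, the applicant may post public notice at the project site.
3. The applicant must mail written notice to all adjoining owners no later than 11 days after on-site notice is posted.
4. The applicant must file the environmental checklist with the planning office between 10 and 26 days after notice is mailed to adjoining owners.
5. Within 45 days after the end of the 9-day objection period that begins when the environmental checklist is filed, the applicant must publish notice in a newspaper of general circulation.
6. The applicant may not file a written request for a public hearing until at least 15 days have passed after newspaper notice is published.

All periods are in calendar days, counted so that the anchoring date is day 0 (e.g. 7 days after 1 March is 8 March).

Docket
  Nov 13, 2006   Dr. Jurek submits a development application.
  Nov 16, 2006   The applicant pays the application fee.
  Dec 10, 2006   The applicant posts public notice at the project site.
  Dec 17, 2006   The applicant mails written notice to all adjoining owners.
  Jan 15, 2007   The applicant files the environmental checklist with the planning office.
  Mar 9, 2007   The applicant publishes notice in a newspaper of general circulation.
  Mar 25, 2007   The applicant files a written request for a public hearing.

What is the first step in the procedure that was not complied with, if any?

Step 4

Step 1: 72 days after Nov 13, 2006 (when the application is submitted) is Jan 24, 2007; Nov 16, 2006 is within that limit.
Step 2: the earliest permitted date is 20 days after Nov 16, 2006 (when the application fee is paid), i.e. Dec 6, 2006; Dec 10, 2006 is on or after that date.
Step 3: 11 days after Dec 10, 2006 (when on-site notice is posted) is Dec 21, 2006; done Dec 17, 2006 — timely.
Step 4: the window is 10–26 days after Dec 17, 2006 (when notice is mailed to adjoining owners), so Dec 27, 2006 through Jan 12, 2007; Jan 15, 2007 is 3 days past the end of the window.
The procedure was therefore not followed at step 4.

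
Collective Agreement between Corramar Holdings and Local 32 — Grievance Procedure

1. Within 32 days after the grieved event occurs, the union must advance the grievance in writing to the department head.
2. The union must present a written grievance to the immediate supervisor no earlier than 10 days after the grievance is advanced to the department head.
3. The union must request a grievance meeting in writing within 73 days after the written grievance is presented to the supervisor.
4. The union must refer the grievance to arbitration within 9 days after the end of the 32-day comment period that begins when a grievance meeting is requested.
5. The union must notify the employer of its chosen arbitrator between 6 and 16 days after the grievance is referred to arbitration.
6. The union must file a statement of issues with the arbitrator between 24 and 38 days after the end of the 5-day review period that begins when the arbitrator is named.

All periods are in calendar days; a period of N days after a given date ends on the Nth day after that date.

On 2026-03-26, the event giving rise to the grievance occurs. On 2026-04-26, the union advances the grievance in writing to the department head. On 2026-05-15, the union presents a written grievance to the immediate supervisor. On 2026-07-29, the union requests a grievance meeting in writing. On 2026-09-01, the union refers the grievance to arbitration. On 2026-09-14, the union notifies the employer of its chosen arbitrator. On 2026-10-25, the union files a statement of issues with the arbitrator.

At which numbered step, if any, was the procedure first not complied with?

(1) due by 2026-03-26 + 32 days = 2026-04-27; done 2026-04-26 — timely.
(2) permitted from 2026-04-26 + 10 days = 2026-05-06 onward; done 2026-05-15, after the minimum wait.
(3) due by 2026-05-15 + 73 days = 2026-07-27; not done until 2026-07-29, 2 days after the deadline.

Step 3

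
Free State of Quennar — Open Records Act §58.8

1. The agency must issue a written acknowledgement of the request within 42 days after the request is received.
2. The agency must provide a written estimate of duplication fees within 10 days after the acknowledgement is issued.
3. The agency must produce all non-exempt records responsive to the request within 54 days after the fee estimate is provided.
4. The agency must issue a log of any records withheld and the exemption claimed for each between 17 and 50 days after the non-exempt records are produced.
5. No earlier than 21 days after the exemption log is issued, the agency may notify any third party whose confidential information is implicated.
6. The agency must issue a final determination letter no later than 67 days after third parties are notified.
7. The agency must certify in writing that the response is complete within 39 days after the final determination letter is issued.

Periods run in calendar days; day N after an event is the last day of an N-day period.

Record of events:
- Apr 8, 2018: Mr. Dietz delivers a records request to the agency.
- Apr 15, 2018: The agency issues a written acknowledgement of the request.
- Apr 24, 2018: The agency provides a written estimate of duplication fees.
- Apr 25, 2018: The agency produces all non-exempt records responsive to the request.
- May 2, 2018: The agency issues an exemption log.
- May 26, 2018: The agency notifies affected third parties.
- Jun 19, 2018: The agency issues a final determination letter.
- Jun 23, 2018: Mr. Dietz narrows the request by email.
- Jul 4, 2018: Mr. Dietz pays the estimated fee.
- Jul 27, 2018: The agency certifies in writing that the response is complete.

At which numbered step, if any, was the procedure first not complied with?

Step 4

(1) due by Apr 8, 2018 + 42 days = May 20, 2018; Apr 15, 2018 is within that limit.
(2) due by Apr 15, 2018 + 10 days = Apr 25, 2018; completed Apr 24, 2018, before the deadline.
(3) due by Apr 24, 2018 + 54 days = Jun 17, 2018; completed Apr 25, 2018, before the deadline.
(4) the permitted window runs from Apr 25, 2018 + 17 = May 12, 2018 to Apr 25, 2018 + 50 = Jun 14, 2018; May 2, 2018 is 10 days too early.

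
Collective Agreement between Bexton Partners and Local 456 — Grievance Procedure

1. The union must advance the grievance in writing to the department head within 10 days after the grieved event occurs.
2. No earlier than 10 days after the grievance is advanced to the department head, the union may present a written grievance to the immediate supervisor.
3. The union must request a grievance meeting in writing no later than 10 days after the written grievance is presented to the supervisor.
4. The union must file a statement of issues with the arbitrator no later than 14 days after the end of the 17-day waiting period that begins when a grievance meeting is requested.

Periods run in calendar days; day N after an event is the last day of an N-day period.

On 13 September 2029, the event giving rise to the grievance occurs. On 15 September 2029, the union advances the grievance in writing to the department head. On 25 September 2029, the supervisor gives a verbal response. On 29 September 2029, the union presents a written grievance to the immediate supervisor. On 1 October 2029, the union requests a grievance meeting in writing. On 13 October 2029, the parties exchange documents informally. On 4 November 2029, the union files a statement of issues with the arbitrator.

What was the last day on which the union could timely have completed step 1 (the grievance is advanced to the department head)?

Step 1 runs from 13 September 2029, when the grieved event occurs. 10 days after 13 September 2029 is 23 September 2029.

23 September 2029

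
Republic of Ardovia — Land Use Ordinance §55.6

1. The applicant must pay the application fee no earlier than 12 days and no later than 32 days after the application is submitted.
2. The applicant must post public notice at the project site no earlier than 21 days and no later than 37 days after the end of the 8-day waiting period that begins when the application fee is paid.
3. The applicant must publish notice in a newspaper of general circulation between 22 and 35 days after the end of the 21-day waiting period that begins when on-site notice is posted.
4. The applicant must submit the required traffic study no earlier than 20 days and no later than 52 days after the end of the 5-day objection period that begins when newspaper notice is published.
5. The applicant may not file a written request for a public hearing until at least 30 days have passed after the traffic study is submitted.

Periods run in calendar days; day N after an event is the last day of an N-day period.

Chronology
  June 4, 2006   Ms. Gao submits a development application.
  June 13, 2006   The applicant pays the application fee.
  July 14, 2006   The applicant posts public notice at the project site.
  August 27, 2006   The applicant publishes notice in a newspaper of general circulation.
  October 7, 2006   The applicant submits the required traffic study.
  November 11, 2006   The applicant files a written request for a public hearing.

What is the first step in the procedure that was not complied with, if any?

(1) the permitted window runs from June 4, 2006 + 12 = June 16, 2006 to June 4, 2006 + 32 = July 6, 2006; done June 13, 2006 — 3 days before the window opened.
That is the first point of non-compliance.

Step 1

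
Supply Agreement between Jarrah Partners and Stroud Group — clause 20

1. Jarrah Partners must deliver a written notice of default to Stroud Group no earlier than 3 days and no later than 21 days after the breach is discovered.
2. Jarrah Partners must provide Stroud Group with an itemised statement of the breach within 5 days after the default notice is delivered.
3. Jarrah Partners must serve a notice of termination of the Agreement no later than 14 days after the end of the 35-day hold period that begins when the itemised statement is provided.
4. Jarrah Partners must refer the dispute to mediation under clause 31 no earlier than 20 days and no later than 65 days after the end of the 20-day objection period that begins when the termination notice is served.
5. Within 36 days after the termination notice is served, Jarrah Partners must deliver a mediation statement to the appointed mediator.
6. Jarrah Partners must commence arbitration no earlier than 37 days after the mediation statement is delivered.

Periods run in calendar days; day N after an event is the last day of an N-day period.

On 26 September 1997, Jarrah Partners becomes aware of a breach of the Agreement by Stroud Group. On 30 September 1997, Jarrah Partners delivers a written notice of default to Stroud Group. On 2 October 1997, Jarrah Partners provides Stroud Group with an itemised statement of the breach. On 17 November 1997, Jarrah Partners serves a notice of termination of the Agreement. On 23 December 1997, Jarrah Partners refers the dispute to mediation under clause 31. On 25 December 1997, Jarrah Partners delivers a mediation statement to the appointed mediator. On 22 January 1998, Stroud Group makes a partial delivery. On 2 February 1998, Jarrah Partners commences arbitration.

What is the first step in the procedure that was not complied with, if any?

(1) the permitted window runs from 26 September 1997 + 3 = 29 September 1997 to 26 September 1997 + 21 = 17 October 1997; done 30 September 1997 — within the window.
(2) due by 30 September 1997 + 5 days = 5 October 1997; done 2 October 1997 — timely.
(3) due by 6 November 1997 + 14 days = 20 November 1997; 17 November 1997 is within that limit.
(4) the permitted window runs from 7 December 1997 + 20 = 27 December 1997 to 7 December 1997 + 65 = 10 February 1998; done 23 December 1997 — 4 days before the window opened.
The procedure was therefore not followed at step 4.

Step 4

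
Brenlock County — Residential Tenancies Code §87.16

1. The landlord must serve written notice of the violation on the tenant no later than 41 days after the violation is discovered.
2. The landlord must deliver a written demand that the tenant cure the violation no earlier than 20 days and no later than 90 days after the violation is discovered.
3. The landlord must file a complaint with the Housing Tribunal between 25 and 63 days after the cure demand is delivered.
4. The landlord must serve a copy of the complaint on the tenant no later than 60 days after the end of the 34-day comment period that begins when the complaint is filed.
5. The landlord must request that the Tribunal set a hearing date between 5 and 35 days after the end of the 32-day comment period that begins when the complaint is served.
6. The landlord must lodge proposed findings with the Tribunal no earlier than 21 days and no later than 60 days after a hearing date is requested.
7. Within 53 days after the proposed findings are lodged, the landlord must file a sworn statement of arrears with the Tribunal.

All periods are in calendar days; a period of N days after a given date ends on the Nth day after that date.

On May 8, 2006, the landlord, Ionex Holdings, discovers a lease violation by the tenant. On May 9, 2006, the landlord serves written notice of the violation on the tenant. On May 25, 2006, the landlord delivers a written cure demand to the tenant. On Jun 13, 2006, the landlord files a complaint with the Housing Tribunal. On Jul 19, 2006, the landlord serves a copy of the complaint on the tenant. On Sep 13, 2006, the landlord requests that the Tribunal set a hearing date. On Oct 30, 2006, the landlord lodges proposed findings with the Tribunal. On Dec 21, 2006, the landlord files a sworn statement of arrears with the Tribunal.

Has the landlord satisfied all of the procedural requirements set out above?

No

Step 1 — counting 41 days from May 8, 2006 (when the violation is discovered) gives a deadline of Jun 18, 2006; May 9, 2006 is within that limit.
Step 2 — 20 and 90 days from May 8, 2006 (when the violation is discovered) are May 28, 2006 and Aug 6, 2006 respectively; May 25, 2006 is 3 days too early.
That is the first point of non-compliance.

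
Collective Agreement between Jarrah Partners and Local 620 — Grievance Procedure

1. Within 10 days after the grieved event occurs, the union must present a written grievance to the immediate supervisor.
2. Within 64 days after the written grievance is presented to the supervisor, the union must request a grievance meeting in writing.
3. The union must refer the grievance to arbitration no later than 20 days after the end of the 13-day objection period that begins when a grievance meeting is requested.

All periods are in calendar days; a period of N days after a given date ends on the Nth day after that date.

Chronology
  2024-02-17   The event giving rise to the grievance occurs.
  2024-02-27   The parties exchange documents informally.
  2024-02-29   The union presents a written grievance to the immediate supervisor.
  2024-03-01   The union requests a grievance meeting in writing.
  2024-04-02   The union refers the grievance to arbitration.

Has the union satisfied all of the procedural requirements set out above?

(1) due by 2024-02-17 + 10 days = 2024-02-27; done 2024-02-29 — 2 days late.
No need to go further; step 1 was not satisfied.

No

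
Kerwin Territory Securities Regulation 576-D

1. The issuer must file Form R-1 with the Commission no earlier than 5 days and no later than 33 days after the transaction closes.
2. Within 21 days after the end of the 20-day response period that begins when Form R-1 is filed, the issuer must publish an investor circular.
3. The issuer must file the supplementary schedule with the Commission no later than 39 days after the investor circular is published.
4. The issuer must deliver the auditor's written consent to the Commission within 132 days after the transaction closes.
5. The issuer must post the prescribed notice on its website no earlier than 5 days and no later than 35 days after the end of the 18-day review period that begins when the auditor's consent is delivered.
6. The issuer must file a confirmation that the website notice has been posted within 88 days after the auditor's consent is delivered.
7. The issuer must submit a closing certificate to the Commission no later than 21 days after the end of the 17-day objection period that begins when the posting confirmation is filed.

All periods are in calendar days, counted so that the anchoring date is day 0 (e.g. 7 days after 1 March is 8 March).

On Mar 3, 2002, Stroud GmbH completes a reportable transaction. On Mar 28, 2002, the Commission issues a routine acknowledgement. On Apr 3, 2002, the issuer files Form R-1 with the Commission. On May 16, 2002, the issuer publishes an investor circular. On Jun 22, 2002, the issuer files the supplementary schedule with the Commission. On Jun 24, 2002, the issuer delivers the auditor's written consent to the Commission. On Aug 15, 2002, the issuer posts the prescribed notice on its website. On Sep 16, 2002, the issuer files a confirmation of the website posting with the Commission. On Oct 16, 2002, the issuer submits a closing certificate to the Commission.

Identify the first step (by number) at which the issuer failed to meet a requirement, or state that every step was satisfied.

Step 2

Step 1: the window is 5–33 days after Mar 3, 2002 (when the transaction closes), so Mar 8, 2002 through Apr 5, 2002; done Apr 3, 2002, which is between those dates.
Step 2: 21 days after Apr 23, 2002 (end of the 20-day response period, which began when Form R-1 is filed on Apr 3, 2002) is May 14, 2002; not done until May 16, 2002, 2 days after the deadline.
No need to go further; step 2 was not satisfied.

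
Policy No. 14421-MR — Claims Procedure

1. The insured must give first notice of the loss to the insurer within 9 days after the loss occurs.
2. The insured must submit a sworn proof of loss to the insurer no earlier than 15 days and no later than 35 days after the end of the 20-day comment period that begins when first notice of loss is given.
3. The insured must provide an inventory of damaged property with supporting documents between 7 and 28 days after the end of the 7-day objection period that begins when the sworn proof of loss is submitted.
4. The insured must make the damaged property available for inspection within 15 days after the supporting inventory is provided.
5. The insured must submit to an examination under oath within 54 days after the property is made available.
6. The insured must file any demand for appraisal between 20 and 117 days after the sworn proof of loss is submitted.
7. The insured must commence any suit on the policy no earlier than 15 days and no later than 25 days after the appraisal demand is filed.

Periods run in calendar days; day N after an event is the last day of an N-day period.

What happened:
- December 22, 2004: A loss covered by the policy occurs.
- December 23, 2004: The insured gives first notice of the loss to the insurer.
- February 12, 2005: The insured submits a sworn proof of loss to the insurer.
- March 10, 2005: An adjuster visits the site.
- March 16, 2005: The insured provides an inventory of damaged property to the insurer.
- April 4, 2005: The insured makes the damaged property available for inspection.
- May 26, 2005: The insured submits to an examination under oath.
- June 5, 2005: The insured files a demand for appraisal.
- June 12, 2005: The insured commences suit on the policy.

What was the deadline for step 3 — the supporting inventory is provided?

March 19, 2005

The sworn proof of loss is submitted on February 12, 2005; the 7-day objection period therefore ends February 19, 2005, and step 3 runs from that date. The window is 7–28 days after February 19, 2005; it closes on March 19, 2005.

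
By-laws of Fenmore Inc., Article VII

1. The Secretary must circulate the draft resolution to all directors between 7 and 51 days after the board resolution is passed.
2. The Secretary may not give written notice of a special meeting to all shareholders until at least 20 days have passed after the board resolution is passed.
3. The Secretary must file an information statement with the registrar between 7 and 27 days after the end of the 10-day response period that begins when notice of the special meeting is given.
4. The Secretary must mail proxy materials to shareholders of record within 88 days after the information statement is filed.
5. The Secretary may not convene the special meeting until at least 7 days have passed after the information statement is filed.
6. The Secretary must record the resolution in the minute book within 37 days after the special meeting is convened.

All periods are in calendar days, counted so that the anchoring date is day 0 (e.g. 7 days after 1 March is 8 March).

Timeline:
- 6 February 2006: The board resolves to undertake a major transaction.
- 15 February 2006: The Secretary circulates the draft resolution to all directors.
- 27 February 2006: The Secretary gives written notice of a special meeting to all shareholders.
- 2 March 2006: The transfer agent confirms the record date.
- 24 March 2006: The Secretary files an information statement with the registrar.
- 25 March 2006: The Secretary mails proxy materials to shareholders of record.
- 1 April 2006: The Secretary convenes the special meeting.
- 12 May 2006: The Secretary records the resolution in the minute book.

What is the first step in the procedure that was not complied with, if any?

Step 6

Step 1 — 7 and 51 days from 6 February 2006 (when the board resolution is passed) are 13 February 2006 and 29 March 2006 respectively; done 15 February 2006, which is between those dates.
Step 2 — must wait 20 days from 6 February 2006 (when the board resolution is passed), so not before 26 February 2006; done 27 February 2006, after the minimum wait.
Step 3 — 7 and 27 days from 9 March 2006 (end of the 10-day response period, which began when notice of the special meeting is given on 27 February 2006) are 16 March 2006 and 5 April 2006 respectively; done 24 March 2006, which is between those dates.
Step 4 — counting 88 days from 24 March 2006 (when the information statement is filed) gives a deadline of 20 June 2006; completed 25 March 2006, before the deadline.
Step 5 — must wait 7 days from 24 March 2006 (when the information statement is filed), so not before 31 March 2006; done 1 April 2006, after the minimum wait.
Step 6 — counting 37 days from 1 April 2006 (when the special meeting is convened) gives a deadline of 8 May 2006; 12 May 2006 misses that deadline by 4 days.
Later steps need not be reached.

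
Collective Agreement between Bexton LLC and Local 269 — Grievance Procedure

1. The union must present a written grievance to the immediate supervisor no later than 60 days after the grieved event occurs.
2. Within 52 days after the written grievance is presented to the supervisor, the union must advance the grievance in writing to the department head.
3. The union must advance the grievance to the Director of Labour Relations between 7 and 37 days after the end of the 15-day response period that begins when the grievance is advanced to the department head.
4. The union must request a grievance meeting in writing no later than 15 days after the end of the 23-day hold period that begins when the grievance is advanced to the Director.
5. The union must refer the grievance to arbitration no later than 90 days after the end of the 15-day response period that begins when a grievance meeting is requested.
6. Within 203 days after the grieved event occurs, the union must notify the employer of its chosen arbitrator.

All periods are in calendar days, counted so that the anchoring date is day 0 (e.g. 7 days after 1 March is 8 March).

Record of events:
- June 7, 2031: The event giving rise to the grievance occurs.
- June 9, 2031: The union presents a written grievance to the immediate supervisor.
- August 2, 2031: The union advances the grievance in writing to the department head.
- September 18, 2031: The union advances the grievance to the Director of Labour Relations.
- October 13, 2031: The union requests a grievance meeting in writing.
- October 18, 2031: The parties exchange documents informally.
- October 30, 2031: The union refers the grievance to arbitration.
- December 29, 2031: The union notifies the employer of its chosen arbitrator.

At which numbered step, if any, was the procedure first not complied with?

Step 2

Step 1 — counting 60 days from June 7, 2031 (when the grieved event occurs) gives a deadline of August 6, 2031; completed June 9, 2031, before the deadline.
Step 2 — counting 52 days from June 9, 2031 (when the written grievance is presented to the supervisor) gives a deadline of July 31, 2031; August 2, 2031 misses that deadline by 2 days.
The procedure was therefore not followed at step 2.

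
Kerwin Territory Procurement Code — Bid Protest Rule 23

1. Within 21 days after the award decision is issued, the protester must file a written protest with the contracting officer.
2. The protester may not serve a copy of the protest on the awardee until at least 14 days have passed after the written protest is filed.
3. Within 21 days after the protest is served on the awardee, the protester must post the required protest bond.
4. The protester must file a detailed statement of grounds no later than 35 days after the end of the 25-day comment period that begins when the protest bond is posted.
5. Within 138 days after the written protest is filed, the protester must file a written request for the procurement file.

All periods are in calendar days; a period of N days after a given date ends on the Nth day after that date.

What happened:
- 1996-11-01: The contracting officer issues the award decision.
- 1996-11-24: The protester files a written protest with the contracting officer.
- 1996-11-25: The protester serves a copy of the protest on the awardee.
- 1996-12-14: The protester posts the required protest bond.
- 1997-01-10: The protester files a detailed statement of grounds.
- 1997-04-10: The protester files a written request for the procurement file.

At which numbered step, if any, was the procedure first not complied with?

Step 1

(1) due by 1996-11-01 + 21 days = 1996-11-22; not done until 1996-11-24, 2 days after the deadline.
Later steps need not be reached.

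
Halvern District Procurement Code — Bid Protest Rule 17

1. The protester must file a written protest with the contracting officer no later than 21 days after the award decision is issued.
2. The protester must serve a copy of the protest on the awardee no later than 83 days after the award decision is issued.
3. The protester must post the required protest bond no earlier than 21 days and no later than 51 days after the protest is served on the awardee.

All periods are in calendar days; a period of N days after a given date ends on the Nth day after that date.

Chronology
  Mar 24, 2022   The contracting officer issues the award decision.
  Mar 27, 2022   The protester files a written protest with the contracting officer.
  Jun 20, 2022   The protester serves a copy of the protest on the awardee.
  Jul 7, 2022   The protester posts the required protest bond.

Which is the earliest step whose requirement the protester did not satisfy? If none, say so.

Step 2

Step 1 — counting 21 days from Mar 24, 2022 (when the award decision is issued) gives a deadline of Apr 14, 2022; done Mar 27, 2022 — timely.
Step 2 — counting 83 days from Mar 24, 2022 (when the award decision is issued) gives a deadline of Jun 15, 2022; not done until Jun 20, 2022, 5 days after the deadline.
The analysis stops there.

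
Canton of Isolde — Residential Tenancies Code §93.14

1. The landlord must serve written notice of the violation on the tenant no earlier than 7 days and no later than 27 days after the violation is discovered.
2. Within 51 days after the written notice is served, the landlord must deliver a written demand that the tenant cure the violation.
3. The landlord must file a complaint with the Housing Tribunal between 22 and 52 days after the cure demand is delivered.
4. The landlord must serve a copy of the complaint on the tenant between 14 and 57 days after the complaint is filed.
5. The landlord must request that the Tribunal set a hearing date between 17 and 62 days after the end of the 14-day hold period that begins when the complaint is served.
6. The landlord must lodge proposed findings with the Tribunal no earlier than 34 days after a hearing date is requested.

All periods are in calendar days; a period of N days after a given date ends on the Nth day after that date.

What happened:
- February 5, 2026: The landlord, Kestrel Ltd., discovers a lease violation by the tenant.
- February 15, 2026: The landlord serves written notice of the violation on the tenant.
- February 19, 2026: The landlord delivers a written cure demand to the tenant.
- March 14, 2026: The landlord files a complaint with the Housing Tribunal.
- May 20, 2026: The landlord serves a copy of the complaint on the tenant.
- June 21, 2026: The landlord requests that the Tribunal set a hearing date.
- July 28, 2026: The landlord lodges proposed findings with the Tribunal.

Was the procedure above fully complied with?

Step 1: the window is 7–27 days after February 5, 2026 (when the violation is discovered), so February 12, 2026 through March 4, 2026; done February 15, 2026 — within the window.
Step 2: 51 days after February 15, 2026 (when the written notice is served) is April 7, 2026; February 19, 2026 is within that limit.
Step 3: the window is 22–52 days after February 19, 2026 (when the cure demand is delivered), so March 13, 2026 through April 12, 2026; done March 14, 2026, which is between those dates.
Step 4: the window is 14–57 days after March 14, 2026 (when the complaint is filed), so March 28, 2026 through May 10, 2026; May 20, 2026 is 10 days past the end of the window.
The analysis stops there.

No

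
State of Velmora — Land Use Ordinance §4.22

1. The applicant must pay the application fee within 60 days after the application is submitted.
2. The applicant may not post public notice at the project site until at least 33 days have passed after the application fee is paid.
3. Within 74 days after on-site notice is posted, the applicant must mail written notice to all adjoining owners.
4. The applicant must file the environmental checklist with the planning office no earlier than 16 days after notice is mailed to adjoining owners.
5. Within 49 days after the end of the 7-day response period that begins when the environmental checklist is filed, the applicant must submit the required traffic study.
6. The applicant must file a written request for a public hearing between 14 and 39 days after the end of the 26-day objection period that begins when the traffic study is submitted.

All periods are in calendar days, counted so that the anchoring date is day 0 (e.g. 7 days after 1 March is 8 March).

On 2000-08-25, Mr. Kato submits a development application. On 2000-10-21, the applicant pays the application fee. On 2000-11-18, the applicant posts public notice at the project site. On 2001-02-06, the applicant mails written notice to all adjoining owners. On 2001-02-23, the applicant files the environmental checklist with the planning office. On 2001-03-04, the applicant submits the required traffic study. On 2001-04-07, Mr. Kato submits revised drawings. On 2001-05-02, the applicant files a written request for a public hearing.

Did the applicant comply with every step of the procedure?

No

(1) due by 2000-08-25 + 60 days = 2000-10-24; 2000-10-21 is within that limit.
(2) permitted from 2000-10-21 + 33 days = 2000-11-23 onward; 2000-11-18 is 5 days before the earliest permitted date.
Later steps need not be reached.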